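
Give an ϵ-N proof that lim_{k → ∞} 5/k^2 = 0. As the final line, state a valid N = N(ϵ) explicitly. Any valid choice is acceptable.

Fix ϵ > 0. For k ≥ 1, |5/k^2 − 0| = 5/k^2.
5/k^2 < ϵ ⇔ k^2 > 5/ϵ ⇔ k > (5/ϵ)^{1/2}.
Take N = (5/ϵ)^{1/2}. Then k > N implies 5/k^2 < ϵ.

N = (5/ϵ)^{1/2}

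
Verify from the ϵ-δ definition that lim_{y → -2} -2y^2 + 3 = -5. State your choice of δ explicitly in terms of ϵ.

Let ϵ > 0. We want δ > 0 such that 0 < |y + 2| < δ implies |(-2y^2 + 3) + 5| < ϵ.
(-2y^2 + 3) + 5 = -2y^2 + 8 = (y + 2)(-2y + 4).
So |(-2y^2 + 3) + 5| = |y + 2|·|-2y + 4|.
Require δ ≤ 2. Then |y + 2| < 2 gives |y| < 4, and by the triangle inequality |-2y + 4| ≤ 2·4 + 4 = 12.
Hence |(-2y^2 + 3) + 5| ≤ 12|y + 2| < ϵ provided |y + 2| < ϵ/12.
Take δ = min(2, ϵ/12). Then 0 < |y + 2| < δ gives both |y + 2| < 2 and |y + 2| < ϵ/12, so |(-2y^2 + 3) + 5| < ϵ.

δ = min(2, ϵ/12)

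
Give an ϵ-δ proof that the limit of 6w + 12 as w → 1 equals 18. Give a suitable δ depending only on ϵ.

Suppose ϵ > 0. We need δ > 0 so that 0 < |w − 1| < δ implies |(6w + 12) − 18| < ϵ.
|(6w + 12) − 18| = |6w - 6| = 6|w − 1|.
So 6|w − 1| < ϵ exactly when |w − 1| < ϵ/6.
Choosing δ = ϵ/6 gives |(6w + 12) − 18| = 6|w − 1| < ϵ whenever |w − 1| < δ.

δ = ϵ/6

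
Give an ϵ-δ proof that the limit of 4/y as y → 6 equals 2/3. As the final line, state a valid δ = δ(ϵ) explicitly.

δ = min(3, (9/2)ϵ)

Let ϵ > 0. We seek δ > 0 such that 0 < |y − 6| < δ implies |4/y − (2/3)| < ϵ.
|4/y − (2/3)| = 4·|6 − y|/(6·|y|) = 4|y − 6|/(6|y|).
Restrict δ ≤ 3. Then |y − 6| < 3 gives |y| > 3, so 6|y| > 18.
Then |4/y − (2/3)| < 4|y − 6|/18, which is < ϵ when |y − 6| < (9/2)ϵ.
Take δ = min(3, (9/2)ϵ). Then 0 < |y − 6| < δ gives both |y − 6| < 3 and |y − 6| < (9/2)ϵ, so |4/y − (2/3)| < ϵ.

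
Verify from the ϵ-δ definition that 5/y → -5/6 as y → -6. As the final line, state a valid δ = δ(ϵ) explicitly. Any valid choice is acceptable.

δ = min(3, (18/5)ϵ)

Let ϵ > 0. We seek δ > 0 such that 0 < |y + 6| < δ implies |5/y + 5/6| < ϵ.
|5/y + 5/6| = 5·|-6 − y|/(6·|y|) = 5|y + 6|/(6|y|).
Restrict δ ≤ 3. Then |y + 6| < 3 gives |y| > 3, so 6|y| > 18.
Then |5/y + 5/6| < 5|y + 6|/18, which is < ϵ when |y + 6| < (18/5)ϵ.
Take δ = min(3, (18/5)ϵ). Then 0 < |y + 6| < δ gives both |y + 6| < 3 and |y + 6| < (18/5)ϵ, so |5/y + 5/6| < ϵ.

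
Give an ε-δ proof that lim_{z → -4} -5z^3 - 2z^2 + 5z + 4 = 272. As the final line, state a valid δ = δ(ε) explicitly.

δ = min(1, ε/282)

Suppose ε > 0. We want δ > 0 such that 0 < |z + 4| < δ implies |(-5z^3 - 2z^2 + 5z + 4) − 272| < ε.
(-5z^3 - 2z^2 + 5z + 4) − 272 = -5z^3 - 2z^2 + 5z - 268 = (z + 4)(-5z^2 + 18z - 67).
So |(-5z^3 - 2z^2 + 5z + 4) − 272| = |z + 4|·|-5z^2 + 18z - 67|.
Require δ ≤ 1. Then |z + 4| < 1 gives |z| < 5, and by the triangle inequality |-5z^2 + 18z - 67| ≤ 5·5^2 + 18·5 + 67 = 282.
Hence |(-5z^3 - 2z^2 + 5z + 4) − 272| ≤ 282|z + 4| < ε provided |z + 4| < ε/282.
Take δ = min(1, ε/282). Then 0 < |z + 4| < δ gives both |z + 4| < 1 and |z + 4| < ε/282, so |(-5z^3 - 2z^2 + 5z + 4) − 272| < ε.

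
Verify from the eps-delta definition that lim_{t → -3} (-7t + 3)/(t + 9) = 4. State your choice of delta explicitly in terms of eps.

delta = min(3, (3/11)eps)

Let eps > 0. We want delta > 0 with 0 < |t + 3| < delta ⇒ |(-7t + 3)/(t + 9) − 4| < eps.
Combining over a common denominator, (-7t + 3)/(t + 9) − 4 = [(-7t + 3)·6 − 24·(t + 9)] / [6·(t + 9)] = -66(t + 3) / (6(t + 9)).
So |(-7t + 3)/(t + 9) − 4| = 66|t + 3| / (6·|t + 9|).
Require delta ≤ 3, so |t + 9| ≥ |6| − |t + 3| > 6 − 3 = 3.
Hence |(-7t + 3)/(t + 9) − 4| < 66|t + 3|/(6·3) = (11/3)|t + 3|, which is < eps once |t + 3| < (3/11)eps.
Take delta = min(3, (3/11)eps). Then 0 < |t + 3| < delta forces both bounds, so |(-7t + 3)/(t + 9) − 4| < eps.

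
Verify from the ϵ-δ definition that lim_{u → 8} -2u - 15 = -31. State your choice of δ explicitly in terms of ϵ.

δ = ϵ/2

Let ϵ > 0. We need δ > 0 so that 0 < |u − 8| < δ implies |(-2u - 15) + 31| < ϵ.
Since (-2u - 15) + 31 = -2(u − 8), we have |(-2u - 15) + 31| = 2|u − 8|.
Thus it suffices that |u − 8| < ϵ/2.
Take δ = ϵ/2. If 0 < |u − 8| < δ then |(-2u - 15) + 31| = 2|u − 8| < 2·(ϵ/2) = ϵ.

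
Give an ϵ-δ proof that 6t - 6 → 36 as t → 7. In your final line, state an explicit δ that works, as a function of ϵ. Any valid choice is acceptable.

Fix ϵ > 0. We need δ > 0 so that 0 < |t − 7| < δ implies |(6t - 6) − 36| < ϵ.
Since (6t - 6) − 36 = 6(t − 7), we have |(6t - 6) − 36| = 6|t − 7|.
Thus it suffices that |t − 7| < ϵ/6.
Choosing δ = ϵ/6 gives |(6t - 6) − 36| = 6|t − 7| < ϵ whenever |t − 7| < δ.

δ = ϵ/6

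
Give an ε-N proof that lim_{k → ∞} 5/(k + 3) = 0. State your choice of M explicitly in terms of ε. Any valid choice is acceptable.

M = 5/ε

Let ε > 0. For k ≥ 1, |5/(k + 3) − 0| = 5/(k + 3) ≤ 5/k.
We need 5/k < ε, i.e. k > 5/ε.
Take M = 5/ε. If k > M then |5/(k + 3)| ≤ 5/k < ε.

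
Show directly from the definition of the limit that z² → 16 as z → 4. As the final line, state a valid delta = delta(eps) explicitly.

Fix eps > 0. We seek delta > 0 with 0 < |z − 4| < delta ⇒ |z² − 16| < eps.
Factor: z² − 16 = (z − 4)(z + 4), so |z² − 16| = |z − 4|·|z + 4|.
Impose delta ≤ 1 so that |z| < 5; then |z + 4| ≤ 9.
Hence |z² − 16| ≤ 9|z − 4|, which is < eps once |z − 4| < eps/9.
Take delta = min(1, eps/9). If 0 < |z − 4| < delta then both bounds hold and |z² − 16| ≤ 9|z − 4| < 9·(eps/9) = eps.

delta = min(1, eps/9)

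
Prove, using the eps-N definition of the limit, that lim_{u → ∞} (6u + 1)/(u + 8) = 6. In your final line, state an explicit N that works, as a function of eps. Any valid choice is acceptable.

Fix eps > 0. We seek N > 0 such that u > N implies |(6u + 1)/(u + 8) − 6| < eps.
(6u + 1)/(u + 8) − 6 = ((6u + 1) − 6(u + 8)) / ((u + 8)) = -47/((u + 8)).
For u > 0 we have u + 8 > u, so |(6u + 1)/(u + 8) − 6| = 47/((u + 8)) < 47/(u) = 47/u.
Thus |(6u + 1)/(u + 8) − 6| < eps whenever u > 47/eps.
Take N = 47/eps. If u > N then |(6u + 1)/(u + 8) − 6| < 47/u < eps.

N = 47/eps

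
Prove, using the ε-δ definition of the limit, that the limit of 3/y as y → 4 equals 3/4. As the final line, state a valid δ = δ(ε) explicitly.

δ = min(2, (8/3)ε)

Let ε > 0. We seek δ > 0 such that 0 < |y − 4| < δ implies |3/y − (3/4)| < ε.
|3/y − (3/4)| = 3·|4 − y|/(4·|y|) = 3|y − 4|/(4|y|).
Restrict δ ≤ 2. Then |y − 4| < 2 gives |y| > 2, so 4|y| > 8.
Then |3/y − (3/4)| < 3|y − 4|/8, which is < ε when |y − 4| < (8/3)ε.
Take δ = min(2, (8/3)ε). Then 0 < |y − 4| < δ gives both |y − 4| < 2 and |y − 4| < (8/3)ε, so |3/y − (3/4)| < ε.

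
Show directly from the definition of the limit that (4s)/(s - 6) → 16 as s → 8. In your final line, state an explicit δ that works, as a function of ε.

δ = min(1, (1/12)ε)

Fix ε > 0. We want δ > 0 with 0 < |s − 8| < δ ⇒ |(4s)/(s - 6) − 16| < ε.
Combining over a common denominator, (4s)/(s - 6) − 16 = [(4s)·2 − 32·(s - 6)] / [2·(s - 6)] = -24(s − 8) / (2(s - 6)).
So |(4s)/(s - 6) − 16| = 24|s − 8| / (2·|s − 6|).
Restrict δ ≤ 1. Then |s − 8| < 1 gives |s − 6| = |(s − 8) + 2| ≥ 2 − 1 = 1.
Hence |(4s)/(s - 6) − 16| < 24|s − 8|/(2·1) = 12|s − 8|, which is < ε once |s − 8| < (1/12)ε.
Take δ = min(1, (1/12)ε). Then 0 < |s − 8| < δ forces both bounds, so |(4s)/(s - 6) − 16| < ε.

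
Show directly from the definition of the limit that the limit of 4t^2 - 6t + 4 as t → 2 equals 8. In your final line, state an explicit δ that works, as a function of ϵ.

Fix ϵ > 0. We want δ > 0 such that 0 < |t − 2| < δ implies |(4t^2 - 6t + 4) − 8| < ϵ.
(4t^2 - 6t + 4) − 8 = 4t^2 - 6t - 4 = (t − 2)(4t + 2).
So |(4t^2 - 6t + 4) − 8| = |t − 2|·|4t + 2|.
Assume first that |t − 2| < 1, so |t| < 3. Then |4t + 2| ≤ 4·3 + 2 = 14.
Hence |(4t^2 - 6t + 4) − 8| ≤ 14|t − 2| < ϵ provided |t − 2| < ϵ/14.
Choosing δ = min(1, ϵ/14) ensures both conditions, hence |(4t^2 - 6t + 4) − 8| < ϵ.

δ = min(1, ϵ/14)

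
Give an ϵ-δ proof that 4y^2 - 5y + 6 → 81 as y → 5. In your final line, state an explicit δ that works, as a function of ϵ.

Let ϵ > 0. We want δ > 0 such that 0 < |y − 5| < δ implies |(4y^2 - 5y + 6) − 81| < ϵ.
(4y^2 - 5y + 6) − 81 = 4y^2 - 5y - 75 = (y − 5)(4y + 15).
So |(4y^2 - 5y + 6) − 81| = |y − 5|·|4y + 15|.
Require δ ≤ 1. Then |y − 5| < 1 gives |y| < 6, and by the triangle inequality |4y + 15| ≤ 4·6 + 15 = 39.
Hence |(4y^2 - 5y + 6) − 81| ≤ 39|y − 5| < ϵ provided |y − 5| < ϵ/39.
Take δ = min(1, ϵ/39). Then 0 < |y − 5| < δ gives both |y − 5| < 1 and |y − 5| < ϵ/39, so |(4y^2 - 5y + 6) − 81| < ϵ.

δ = min(1, ϵ/39)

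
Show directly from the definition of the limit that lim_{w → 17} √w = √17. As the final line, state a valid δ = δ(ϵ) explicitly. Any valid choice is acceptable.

δ = min(17, √17·ϵ)

Let ϵ > 0 be given. We want δ > 0 such that 0 < |w − 17| < δ implies |√w − √17| < ϵ.
Multiplying by the conjugate, |√w − √17| = |w − 17|/(√w + √17).
Restrict δ ≤ 17 so that |w − 17| < 17 forces w > 0, and then √w + √17 > √17.
Hence |√w − √17| < |w − 17|/√17, which is < ϵ once |w − 17| < √17·ϵ.
Take δ = min(17, √17·ϵ). If 0 < |w − 17| < δ then w > 0 and |√w − √17| < |w − 17|/√17 < ϵ.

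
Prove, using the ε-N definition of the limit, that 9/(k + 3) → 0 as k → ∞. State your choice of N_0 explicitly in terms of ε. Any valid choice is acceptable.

N_0 = 9/ε

Suppose ε > 0. For k ≥ 1, |9/(k + 3) − 0| = 9/(k + 3) ≤ 9/k.
We need 9/k < ε, i.e. k > 9/ε.
Take N_0 = 9/ε. If k > N_0 then |9/(k + 3)| ≤ 9/k < ε.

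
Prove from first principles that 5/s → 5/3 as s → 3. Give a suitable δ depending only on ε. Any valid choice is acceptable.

δ = min(3/2, (9/10)ε)

Suppose ε > 0. We seek δ > 0 such that 0 < |s − 3| < δ implies |5/s − (5/3)| < ε.
|5/s − (5/3)| = 5·|3 − s|/(3·|s|) = 5|s − 3|/(3|s|).
Restrict δ ≤ 3/2. Then |s − 3| < 3/2 gives |s| > 3/2, so 3|s| > 9/2.
Then |5/s − (5/3)| < 5|s − 3|/(9/2), which is < ε when |s − 3| < (9/10)ε.
Take δ = min(3/2, (9/10)ε). Then 0 < |s − 3| < δ gives both |s − 3| < 3/2 and |s − 3| < (9/10)ε, so |5/s − (5/3)| < ε.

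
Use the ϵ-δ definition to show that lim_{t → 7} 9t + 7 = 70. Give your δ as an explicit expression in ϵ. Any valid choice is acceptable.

δ = ϵ/9

Let ϵ > 0. We need δ > 0 so that 0 < |t − 7| < δ implies |(9t + 7) − 70| < ϵ.
|(9t + 7) − 70| = |9t - 63| = 9|t − 7|.
So 9|t − 7| < ϵ exactly when |t − 7| < ϵ/9.
Choosing δ = ϵ/9 gives |(9t + 7) − 70| = 9|t − 7| < ϵ whenever |t − 7| < δ.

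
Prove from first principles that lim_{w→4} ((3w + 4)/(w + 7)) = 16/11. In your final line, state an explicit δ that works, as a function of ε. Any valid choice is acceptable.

δ = min(11/2, (121/34)ε)

Suppose ε > 0. We want δ > 0 with 0 < |w − 4| < δ ⇒ |(3w + 4)/(w + 7) − (16/11)| < ε.
Combining over a common denominator, (3w + 4)/(w + 7) − (16/11) = [(3w + 4)·11 − 16·(w + 7)] / [11·(w + 7)] = 17(w − 4) / (11(w + 7)).
So |(3w + 4)/(w + 7) − (16/11)| = 17|w − 4| / (11·|w + 7|).
Restrict δ ≤ 11/2. Then |w − 4| < 11/2 gives |w + 7| = |(w − 4) + 11| ≥ 11 − 11/2 = 11/2.
Hence |(3w + 4)/(w + 7) − (16/11)| < 17|w − 4|/(11·(11/2)) = (34/121)|w − 4|, which is < ε once |w − 4| < (121/34)ε.
Take δ = min(11/2, (121/34)ε). Then 0 < |w − 4| < δ forces both bounds, so |(3w + 4)/(w + 7) − (16/11)| < ε.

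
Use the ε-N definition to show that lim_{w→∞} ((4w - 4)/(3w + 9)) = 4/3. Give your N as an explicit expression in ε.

Let ε > 0 be given. We seek N > 0 such that w > N implies |(4w - 4)/(3w + 9) − (4/3)| < ε.
(4w - 4)/(3w + 9) − (4/3) = (3(4w - 4) − 4(3w + 9)) / (3(3w + 9)) = -48/(3(3w + 9)).
For w > 0 we have 3w + 9 > 3w, so |(4w - 4)/(3w + 9) − (4/3)| = 48/(3(3w + 9)) < 48/(3·3w) = (16/3)/w.
Thus |(4w - 4)/(3w + 9) − (4/3)| < ε whenever w > (16/3)/ε.
Take N = (16/3)/ε. If w > N then |(4w - 4)/(3w + 9) − (4/3)| < (16/3)/w < ε.

N = (16/3)/ε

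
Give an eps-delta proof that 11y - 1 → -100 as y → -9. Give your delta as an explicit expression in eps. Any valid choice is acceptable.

Let eps > 0. We need delta > 0 so that 0 < |y + 9| < delta implies |(11y - 1) + 100| < eps.
Since (11y - 1) + 100 = 11(y + 9), we have |(11y - 1) + 100| = 11|y + 9|.
So 11|y + 9| < eps exactly when |y + 9| < eps/11.
Take delta = eps/11. If 0 < |y + 9| < delta then |(11y - 1) + 100| = 11|y + 9| < 11·(eps/11) = eps.

delta = eps/11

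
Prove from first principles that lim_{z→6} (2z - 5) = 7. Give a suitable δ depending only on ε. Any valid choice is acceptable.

Fix ε > 0. We need δ > 0 so that 0 < |z − 6| < δ implies |(2z - 5) − 7| < ε.
Since (2z - 5) − 7 = 2(z − 6), we have |(2z - 5) − 7| = 2|z − 6|.
Thus it suffices that |z − 6| < ε/2.
Take δ = ε/2. If 0 < |z − 6| < δ then |(2z - 5) − 7| = 2|z − 6| < 2·(ε/2) = ε.

δ = ε/2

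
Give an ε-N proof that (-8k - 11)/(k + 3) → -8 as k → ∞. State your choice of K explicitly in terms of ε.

K = 13/ε

Suppose ε > 0. For k ≥ 1, |(-8k - 11)/(k + 3) + 8| = |13|/((k + 3)) = 13/((k + 3)).
Since k + 3 ≥ k for k ≥ 1, this is ≤ 13/(k) = 13/k.
So |(-8k - 11)/(k + 3) + 8| < ε whenever k > 13/ε.
Take K = 13/ε. If k > K then |(-8k - 11)/(k + 3) + 8| ≤ 13/k < ε.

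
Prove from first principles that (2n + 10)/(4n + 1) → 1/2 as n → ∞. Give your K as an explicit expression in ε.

K = (19/8)/ε

Fix ε > 0. For n ≥ 1, |(2n + 10)/(4n + 1) − (1/2)| = |38|/(4(4n + 1)) = 38/(4(4n + 1)).
Since 4n + 1 ≥ 4n for n ≥ 1, this is ≤ 38/(4·4n) = (19/8)/n.
So |(2n + 10)/(4n + 1) − (1/2)| < ε whenever n > (19/8)/ε.
Take K = (19/8)/ε. If n > K then |(2n + 10)/(4n + 1) − (1/2)| ≤ (19/8)/n < ε.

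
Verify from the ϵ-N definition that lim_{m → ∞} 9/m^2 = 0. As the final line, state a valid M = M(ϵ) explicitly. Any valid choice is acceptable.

M = (9/ϵ)^{1/2}

Let ϵ > 0. For m ≥ 1, |9/m^2 − 0| = 9/m^2.
9/m^2 < ϵ ⇔ m^2 > 9/ϵ ⇔ m > (9/ϵ)^{1/2}.
Take M = (9/ϵ)^{1/2}. Then m > M implies 9/m^2 < ϵ.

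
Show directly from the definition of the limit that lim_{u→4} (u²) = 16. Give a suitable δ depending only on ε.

Suppose ε > 0. We seek δ > 0 with 0 < |u − 4| < δ ⇒ |u² − 16| < ε.
Factor: u² − 16 = (u − 4)(u + 4), so |u² − 16| = |u − 4|·|u + 4|.
Restrict δ ≤ 2. Then |u − 4| < 2 gives |u| < 6, so by the triangle inequality |u + 4| ≤ 6 + 4 = 10.
Hence |u² − 16| ≤ 10|u − 4|, which is < ε once |u − 4| < ε/10.
Take δ = min(2, ε/10). If 0 < |u − 4| < δ then both bounds hold and |u² − 16| ≤ 10|u − 4| < 10·(ε/10) = ε.

δ = min(2, ε/10)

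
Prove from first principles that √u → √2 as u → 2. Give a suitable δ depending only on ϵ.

Let ϵ > 0. We want δ > 0 such that 0 < |u − 2| < δ implies |√u − √2| < ϵ.
Rationalise: √u − √2 = (u − 2)/(√u + √2), so |√u − √2| = |u − 2|/(√u + √2).
Restrict δ ≤ 2 so that |u − 2| < 2 forces u > 0, and then √u + √2 > √2.
Hence |√u − √2| < |u − 2|/√2, which is < ϵ once |u − 2| < √2·ϵ.
Take δ = min(2, √2·ϵ). If 0 < |u − 2| < δ then u > 0 and |√u − √2| < |u − 2|/√2 < ϵ.

δ = min(2, √2·ϵ)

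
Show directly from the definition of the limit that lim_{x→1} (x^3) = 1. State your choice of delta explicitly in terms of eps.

Fix eps > 0. We seek delta > 0 with 0 < |x − 1| < delta ⇒ |x^3 − 1| < eps.
Factor: x^3 − 1 = (x − 1)(x^2 + x + 1), so |x^3 − 1| = |x − 1|·|x^2 + x + 1|.
Restrict delta ≤ 2. Then |x − 1| < 2 gives |x| < 3, so by the triangle inequality |x^2 + x + 1| ≤ 3^2 + 3 + 1 = 13.
Hence |x^3 − 1| ≤ 13|x − 1|, which is < eps once |x − 1| < eps/13.
Take delta = min(2, eps/13). If 0 < |x − 1| < delta then both bounds hold and |x^3 − 1| ≤ 13|x − 1| < 13·(eps/13) = eps.

delta = min(2, eps/13)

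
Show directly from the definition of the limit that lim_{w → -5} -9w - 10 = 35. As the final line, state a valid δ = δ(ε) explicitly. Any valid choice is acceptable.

δ = ε/9

Let ε > 0. We need δ > 0 so that 0 < |w + 5| < δ implies |(-9w - 10) − 35| < ε.
|(-9w - 10) − 35| = |-9w - 45| = 9|w + 5|.
Thus it suffices that |w + 5| < ε/9.
Choosing δ = ε/9 gives |(-9w - 10) − 35| = 9|w + 5| < ε whenever |w + 5| < δ.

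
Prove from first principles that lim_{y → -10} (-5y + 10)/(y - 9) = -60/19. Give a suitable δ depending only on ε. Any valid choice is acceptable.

δ = min(19/2, (361/70)ε)

Fix ε > 0. We want δ > 0 with 0 < |y + 10| < δ ⇒ |(-5y + 10)/(y - 9) + 60/19| < ε.
Combining over a common denominator, (-5y + 10)/(y - 9) + 60/19 = [(-5y + 10)·(-19) − 60·(y - 9)] / [(-19)·(y - 9)] = 35(y + 10) / ((-19)(y - 9)).
So |(-5y + 10)/(y - 9) + 60/19| = 35|y + 10| / (19·|y − 9|).
Restrict δ ≤ 19/2. Then |y + 10| < 19/2 gives |y − 9| = |(y + 10) + (-19)| ≥ 19 − 19/2 = 19/2.
Hence |(-5y + 10)/(y - 9) + 60/19| < 35|y + 10|/(19·(19/2)) = (70/361)|y + 10|, which is < ε once |y + 10| < (361/70)ε.
Take δ = min(19/2, (361/70)ε). Then 0 < |y + 10| < δ forces both bounds, so |(-5y + 10)/(y - 9) + 60/19| < ε.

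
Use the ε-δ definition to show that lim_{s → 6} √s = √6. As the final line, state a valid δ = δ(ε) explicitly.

Let ε > 0 be given. We want δ > 0 such that 0 < |s − 6| < δ implies |√s − √6| < ε.
Rationalise: √s − √6 = (s − 6)/(√s + √6), so |√s − √6| = |s − 6|/(√s + √6).
Restrict δ ≤ 6 so that |s − 6| < 6 forces s > 0, and then √s + √6 > √6.
Hence |√s − √6| < |s − 6|/√6, which is < ε once |s − 6| < √6·ε.
Take δ = min(6, √6·ε). If 0 < |s − 6| < δ then s > 0 and |√s − √6| < |s − 6|/√6 < ε.

δ = min(6, √6·ε)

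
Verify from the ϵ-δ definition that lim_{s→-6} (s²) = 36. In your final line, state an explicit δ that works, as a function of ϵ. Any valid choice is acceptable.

δ = min(1, ϵ/13)

Let ϵ > 0 be given. We seek δ > 0 with 0 < |s + 6| < δ ⇒ |s² − 36| < ϵ.
Factor: s² − 36 = (s + 6)(s - 6), so |s² − 36| = |s + 6|·|s - 6|.
Restrict δ ≤ 1. Then |s + 6| < 1 gives |s| < 7, so by the triangle inequality |s - 6| ≤ 7 + 6 = 13.
Hence |s² − 36| ≤ 13|s + 6|, which is < ϵ once |s + 6| < ϵ/13.
Take δ = min(1, ϵ/13). If 0 < |s + 6| < δ then both bounds hold and |s² − 36| ≤ 13|s + 6| < 13·(ϵ/13) = ϵ.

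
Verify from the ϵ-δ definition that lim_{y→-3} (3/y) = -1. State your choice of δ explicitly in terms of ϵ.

δ = min(3/2, (3/2)ϵ)

Let ϵ > 0. We seek δ > 0 such that 0 < |y + 3| < δ implies |3/y + 1| < ϵ.
|3/y + 1| = 3·|-3 − y|/(3·|y|) = 3|y + 3|/(3|y|).
Require δ ≤ 3/2 so that |y| > 3 − 3/2 = 3/2, hence 3|y| > 9/2.
Then |3/y + 1| < 3|y + 3|/(9/2), which is < ϵ when |y + 3| < (3/2)ϵ.
Take δ = min(3/2, (3/2)ϵ). Then 0 < |y + 3| < δ gives both |y + 3| < 3/2 and |y + 3| < (3/2)ϵ, so |3/y + 1| < ϵ.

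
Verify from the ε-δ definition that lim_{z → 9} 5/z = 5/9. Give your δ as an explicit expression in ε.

δ = min(9/2, (81/10)ε)

Suppose ε > 0. We seek δ > 0 such that 0 < |z − 9| < δ implies |5/z − (5/9)| < ε.
|5/z − (5/9)| = 5·|9 − z|/(9·|z|) = 5|z − 9|/(9|z|).
Require δ ≤ 9/2 so that |z| > 9 − 9/2 = 9/2, hence 9|z| > 81/2.
Then |5/z − (5/9)| < 5|z − 9|/(81/2), which is < ε when |z − 9| < (81/10)ε.
Take δ = min(9/2, (81/10)ε). Then 0 < |z − 9| < δ gives both |z − 9| < 9/2 and |z − 9| < (81/10)ε, so |5/z − (5/9)| < ε.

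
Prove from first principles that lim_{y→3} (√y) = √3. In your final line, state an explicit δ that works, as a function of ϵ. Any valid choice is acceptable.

δ = min(3, √3·ϵ)

Let ϵ > 0. We want δ > 0 such that 0 < |y − 3| < δ implies |√y − √3| < ϵ.
Multiplying by the conjugate, |√y − √3| = |y − 3|/(√y + √3).
Restrict δ ≤ 3 so that |y − 3| < 3 forces y > 0, and then √y + √3 > √3.
Hence |√y − √3| < |y − 3|/√3, which is < ϵ once |y − 3| < √3·ϵ.
Take δ = min(3, √3·ϵ). If 0 < |y − 3| < δ then y > 0 and |√y − √3| < |y − 3|/√3 < ϵ.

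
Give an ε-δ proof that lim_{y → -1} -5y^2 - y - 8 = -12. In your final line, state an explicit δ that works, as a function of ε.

δ = min(2, ε/19)

Suppose ε > 0. We want δ > 0 such that 0 < |y + 1| < δ implies |(-5y^2 - y - 8) + 12| < ε.
(-5y^2 - y - 8) + 12 = -5y^2 - y + 4 = (y + 1)(-5y + 4).
So |(-5y^2 - y - 8) + 12| = |y + 1|·|-5y + 4|.
Assume first that |y + 1| < 2, so |y| < 3. Then |-5y + 4| ≤ 5·3 + 4 = 19.
Hence |(-5y^2 - y - 8) + 12| ≤ 19|y + 1| < ε provided |y + 1| < ε/19.
Take δ = min(2, ε/19). Then 0 < |y + 1| < δ gives both |y + 1| < 2 and |y + 1| < ε/19, so |(-5y^2 - y - 8) + 12| < ε.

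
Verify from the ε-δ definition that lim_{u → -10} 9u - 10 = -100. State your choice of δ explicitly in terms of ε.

Let ε > 0. We need δ > 0 so that 0 < |u + 10| < δ implies |(9u - 10) + 100| < ε.
|(9u - 10) + 100| = |9u + 90| = 9|u + 10|.
So 9|u + 10| < ε exactly when |u + 10| < ε/9.
Choosing δ = ε/9 gives |(9u - 10) + 100| = 9|u + 10| < ε whenever |u + 10| < δ.

δ = ε/9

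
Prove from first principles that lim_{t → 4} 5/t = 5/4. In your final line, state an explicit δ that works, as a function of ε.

Let ε > 0. We seek δ > 0 such that 0 < |t − 4| < δ implies |5/t − (5/4)| < ε.
|5/t − (5/4)| = 5·|4 − t|/(4·|t|) = 5|t − 4|/(4|t|).
Restrict δ ≤ 2. Then |t − 4| < 2 gives |t| > 2, so 4|t| > 8.
Then |5/t − (5/4)| < 5|t − 4|/8, which is < ε when |t − 4| < (8/5)ε.
Take δ = min(2, (8/5)ε). Then 0 < |t − 4| < δ gives both |t − 4| < 2 and |t − 4| < (8/5)ε, so |5/t − (5/4)| < ε.

δ = min(2, (8/5)ε)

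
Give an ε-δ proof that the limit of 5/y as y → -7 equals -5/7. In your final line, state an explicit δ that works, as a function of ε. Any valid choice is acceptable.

δ = min(7/2, (49/10)ε)

Let ε > 0. We seek δ > 0 such that 0 < |y + 7| < δ implies |5/y + 5/7| < ε.
|5/y + 5/7| = 5·|-7 − y|/(7·|y|) = 5|y + 7|/(7|y|).
Require δ ≤ 7/2 so that |y| > 7 − 7/2 = 7/2, hence 7|y| > 49/2.
Then |5/y + 5/7| < 5|y + 7|/(49/2), which is < ε when |y + 7| < (49/10)ε.
Take δ = min(7/2, (49/10)ε). Then 0 < |y + 7| < δ gives both |y + 7| < 7/2 and |y + 7| < (49/10)ε, so |5/y + 5/7| < ε.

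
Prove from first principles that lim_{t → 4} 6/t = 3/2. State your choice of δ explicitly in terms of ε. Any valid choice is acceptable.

δ = min(2, (4/3)ε)

Fix ε > 0. We seek δ > 0 such that 0 < |t − 4| < δ implies |6/t − (3/2)| < ε.
|6/t − (3/2)| = 6·|4 − t|/(4·|t|) = 6|t − 4|/(4|t|).
Require δ ≤ 2 so that |t| > 4 − 2 = 2, hence 4|t| > 8.
Then |6/t − (3/2)| < 6|t − 4|/8, which is < ε when |t − 4| < (4/3)ε.
Take δ = min(2, (4/3)ε). Then 0 < |t − 4| < δ gives both |t − 4| < 2 and |t − 4| < (4/3)ε, so |6/t − (3/2)| < ε.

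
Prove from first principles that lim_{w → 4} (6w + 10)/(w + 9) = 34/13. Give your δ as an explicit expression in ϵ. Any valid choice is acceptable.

δ = min(13/2, (169/88)ϵ)

Suppose ϵ > 0. We want δ > 0 with 0 < |w − 4| < δ ⇒ |(6w + 10)/(w + 9) − (34/13)| < ϵ.
Combining over a common denominator, (6w + 10)/(w + 9) − (34/13) = [(6w + 10)·13 − 34·(w + 9)] / [13·(w + 9)] = 44(w − 4) / (13(w + 9)).
So |(6w + 10)/(w + 9) − (34/13)| = 44|w − 4| / (13·|w + 9|).
Restrict δ ≤ 13/2. Then |w − 4| < 13/2 gives |w + 9| = |(w − 4) + 13| ≥ 13 − 13/2 = 13/2.
Hence |(6w + 10)/(w + 9) − (34/13)| < 44|w − 4|/(13·(13/2)) = (88/169)|w − 4|, which is < ϵ once |w − 4| < (169/88)ϵ.
Take δ = min(13/2, (169/88)ϵ). Then 0 < |w − 4| < δ forces both bounds, so |(6w + 10)/(w + 9) − (34/13)| < ϵ.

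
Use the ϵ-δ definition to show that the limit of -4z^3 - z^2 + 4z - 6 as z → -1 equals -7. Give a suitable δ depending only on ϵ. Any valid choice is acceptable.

δ = min(1, ϵ/23)

Let ϵ > 0 be given. We want δ > 0 such that 0 < |z + 1| < δ implies |(-4z^3 - z^2 + 4z - 6) + 7| < ϵ.
(-4z^3 - z^2 + 4z - 6) + 7 = -4z^3 - z^2 + 4z + 1 = (z + 1)(-4z^2 + 3z + 1).
So |(-4z^3 - z^2 + 4z - 6) + 7| = |z + 1|·|-4z^2 + 3z + 1|.
Assume first that |z + 1| < 1, so |z| < 2. Then |-4z^2 + 3z + 1| ≤ 4·2^2 + 3·2 + 1 = 23.
Hence |(-4z^3 - z^2 + 4z - 6) + 7| ≤ 23|z + 1| < ϵ provided |z + 1| < ϵ/23.
Choosing δ = min(1, ϵ/23) ensures both conditions, hence |(-4z^3 - z^2 + 4z - 6) + 7| < ϵ.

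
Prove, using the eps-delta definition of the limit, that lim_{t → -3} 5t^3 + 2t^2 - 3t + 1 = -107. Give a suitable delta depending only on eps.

Fix eps > 0. We want delta > 0 such that 0 < |t + 3| < delta implies |(5t^3 + 2t^2 - 3t + 1) + 107| < eps.
(5t^3 + 2t^2 - 3t + 1) + 107 = 5t^3 + 2t^2 - 3t + 108 = (t + 3)(5t^2 - 13t + 36).
So |(5t^3 + 2t^2 - 3t + 1) + 107| = |t + 3|·|5t^2 - 13t + 36|.
Require delta ≤ 1. Then |t + 3| < 1 gives |t| < 4, and by the triangle inequality |5t^2 - 13t + 36| ≤ 5·4^2 + 13·4 + 36 = 168.
Hence |(5t^3 + 2t^2 - 3t + 1) + 107| ≤ 168|t + 3| < eps provided |t + 3| < eps/168.
Choosing delta = min(1, eps/168) ensures both conditions, hence |(5t^3 + 2t^2 - 3t + 1) + 107| < eps.

delta = min(1, eps/168)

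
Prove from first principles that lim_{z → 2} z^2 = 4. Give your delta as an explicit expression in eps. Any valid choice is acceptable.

delta = min(2, eps/6)

Suppose eps > 0. We seek delta > 0 with 0 < |z − 2| < delta ⇒ |z^2 − 4| < eps.
Factor: z^2 − 4 = (z − 2)(z + 2), so |z^2 − 4| = |z − 2|·|z + 2|.
Restrict delta ≤ 2. Then |z − 2| < 2 gives |z| < 4, so by the triangle inequality |z + 2| ≤ 4 + 2 = 6.
Hence |z^2 − 4| ≤ 6|z − 2|, which is < eps once |z − 2| < eps/6.
Take delta = min(2, eps/6). If 0 < |z − 2| < delta then both bounds hold and |z^2 − 4| ≤ 6|z − 2| < 6·(eps/6) = eps.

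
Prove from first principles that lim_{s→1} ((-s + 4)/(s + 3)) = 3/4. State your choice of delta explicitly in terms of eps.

delta = min(2, (8/7)eps)

Fix eps > 0. We want delta > 0 with 0 < |s − 1| < delta ⇒ |(-s + 4)/(s + 3) − (3/4)| < eps.
Combining over a common denominator, (-s + 4)/(s + 3) − (3/4) = [(-s + 4)·4 − 3·(s + 3)] / [4·(s + 3)] = -7(s − 1) / (4(s + 3)).
So |(-s + 4)/(s + 3) − (3/4)| = 7|s − 1| / (4·|s + 3|).
Require delta ≤ 2, so |s + 3| ≥ |4| − |s − 1| > 4 − 2 = 2.
Hence |(-s + 4)/(s + 3) − (3/4)| < 7|s − 1|/(4·2) = (7/8)|s − 1|, which is < eps once |s − 1| < (8/7)eps.
Take delta = min(2, (8/7)eps). Then 0 < |s − 1| < delta forces both bounds, so |(-s + 4)/(s + 3) − (3/4)| < eps.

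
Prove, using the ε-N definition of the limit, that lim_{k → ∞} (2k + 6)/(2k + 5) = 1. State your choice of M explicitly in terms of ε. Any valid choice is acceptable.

Let ε > 0 be given. For k ≥ 1, |(2k + 6)/(2k + 5) − 1| = |2|/(2(2k + 5)) = 2/(2(2k + 5)).
Since 2k + 5 ≥ 2k for k ≥ 1, this is ≤ 2/(2·2k) = (1/2)/k.
So |(2k + 6)/(2k + 5) − 1| < ε whenever k > (1/2)/ε.
Take M = (1/2)/ε. If k > M then |(2k + 6)/(2k + 5) − 1| ≤ (1/2)/k < ε.

M = (1/2)/ε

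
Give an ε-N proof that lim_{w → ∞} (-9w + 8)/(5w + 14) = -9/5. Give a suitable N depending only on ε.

Fix ε > 0. We seek N > 0 such that w > N implies |(-9w + 8)/(5w + 14) + 9/5| < ε.
(-9w + 8)/(5w + 14) + 9/5 = (5(-9w + 8) − (-9)(5w + 14)) / (5(5w + 14)) = 166/(5(5w + 14)).
For w > 0 we have 5w + 14 > 5w, so |(-9w + 8)/(5w + 14) + 9/5| = 166/(5(5w + 14)) < 166/(5·5w) = (166/25)/w.
Thus |(-9w + 8)/(5w + 14) + 9/5| < ε whenever w > (166/25)/ε.
Take N = (166/25)/ε. If w > N then |(-9w + 8)/(5w + 14) + 9/5| < (166/25)/w < ε.

N = (166/25)/ε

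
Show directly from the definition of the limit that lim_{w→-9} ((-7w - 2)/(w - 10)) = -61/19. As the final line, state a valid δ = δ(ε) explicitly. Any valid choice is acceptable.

δ = min(19/2, (361/144)ε)

Let ε > 0. We want δ > 0 with 0 < |w + 9| < δ ⇒ |(-7w - 2)/(w - 10) + 61/19| < ε.
Combining over a common denominator, (-7w - 2)/(w - 10) + 61/19 = [(-7w - 2)·(-19) − 61·(w - 10)] / [(-19)·(w - 10)] = 72(w + 9) / ((-19)(w - 10)).
So |(-7w - 2)/(w - 10) + 61/19| = 72|w + 9| / (19·|w − 10|).
Restrict δ ≤ 19/2. Then |w + 9| < 19/2 gives |w − 10| = |(w + 9) + (-19)| ≥ 19 − 19/2 = 19/2.
Hence |(-7w - 2)/(w - 10) + 61/19| < 72|w + 9|/(19·(19/2)) = (144/361)|w + 9|, which is < ε once |w + 9| < (361/144)ε.
Take δ = min(19/2, (361/144)ε). Then 0 < |w + 9| < δ forces both bounds, so |(-7w - 2)/(w - 10) + 61/19| < ε.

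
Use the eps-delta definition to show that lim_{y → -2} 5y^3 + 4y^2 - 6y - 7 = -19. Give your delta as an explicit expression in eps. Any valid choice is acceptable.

delta = min(1, eps/69)

Let eps > 0. We want delta > 0 such that 0 < |y + 2| < delta implies |(5y^3 + 4y^2 - 6y - 7) + 19| < eps.
(5y^3 + 4y^2 - 6y - 7) + 19 = 5y^3 + 4y^2 - 6y + 12 = (y + 2)(5y^2 - 6y + 6).
So |(5y^3 + 4y^2 - 6y - 7) + 19| = |y + 2|·|5y^2 - 6y + 6|.
Assume first that |y + 2| < 1, so |y| < 3. Then |5y^2 - 6y + 6| ≤ 5·3^2 + 6·3 + 6 = 69.
Hence |(5y^3 + 4y^2 - 6y - 7) + 19| ≤ 69|y + 2| < eps provided |y + 2| < eps/69.
Take delta = min(1, eps/69). Then 0 < |y + 2| < delta gives both |y + 2| < 1 and |y + 2| < eps/69, so |(5y^3 + 4y^2 - 6y - 7) + 19| < eps.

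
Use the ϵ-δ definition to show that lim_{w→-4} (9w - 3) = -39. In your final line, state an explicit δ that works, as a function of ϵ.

Suppose ϵ > 0. We need δ > 0 so that 0 < |w + 4| < δ implies |(9w - 3) + 39| < ϵ.
|(9w - 3) + 39| = |9w + 36| = 9|w + 4|.
So 9|w + 4| < ϵ exactly when |w + 4| < ϵ/9.
Choosing δ = ϵ/9 gives |(9w - 3) + 39| = 9|w + 4| < ϵ whenever |w + 4| < δ.

δ = ϵ/9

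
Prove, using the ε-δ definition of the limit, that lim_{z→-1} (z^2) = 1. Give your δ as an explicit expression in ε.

δ = min(2, ε/4)

Let ε > 0 be given. We seek δ > 0 with 0 < |z + 1| < δ ⇒ |z^2 − 1| < ε.
Factor: z^2 − 1 = (z + 1)(z - 1), so |z^2 − 1| = |z + 1|·|z - 1|.
Impose δ ≤ 2 so that |z| < 3; then |z - 1| ≤ 4.
Hence |z^2 − 1| ≤ 4|z + 1|, which is < ε once |z + 1| < ε/4.
Take δ = min(2, ε/4). If 0 < |z + 1| < δ then both bounds hold and |z^2 − 1| ≤ 4|z + 1| < 4·(ε/4) = ε.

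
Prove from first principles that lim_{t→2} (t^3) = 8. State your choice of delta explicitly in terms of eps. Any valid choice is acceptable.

Let eps > 0. We seek delta > 0 with 0 < |t − 2| < delta ⇒ |t^3 − 8| < eps.
Factor: t^3 − 8 = (t − 2)(t^2 + 2t + 4), so |t^3 − 8| = |t − 2|·|t^2 + 2t + 4|.
Restrict delta ≤ 1. Then |t − 2| < 1 gives |t| < 3, so by the triangle inequality |t^2 + 2t + 4| ≤ 3^2 + 2·3 + 4 = 19.
Hence |t^3 − 8| ≤ 19|t − 2|, which is < eps once |t − 2| < eps/19.
Take delta = min(1, eps/19). If 0 < |t − 2| < delta then both bounds hold and |t^3 − 8| ≤ 19|t − 2| < 19·(eps/19) = eps.

delta = min(1, eps/19)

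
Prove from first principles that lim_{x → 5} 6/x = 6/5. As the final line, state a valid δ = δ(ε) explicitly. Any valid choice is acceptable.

δ = min(5/2, (25/12)ε)

Suppose ε > 0. We seek δ > 0 such that 0 < |x − 5| < δ implies |6/x − (6/5)| < ε.
|6/x − (6/5)| = 6·|5 − x|/(5·|x|) = 6|x − 5|/(5|x|).
Require δ ≤ 5/2 so that |x| > 5 − 5/2 = 5/2, hence 5|x| > 25/2.
Then |6/x − (6/5)| < 6|x − 5|/(25/2), which is < ε when |x − 5| < (25/12)ε.
Take δ = min(5/2, (25/12)ε). Then 0 < |x − 5| < δ gives both |x − 5| < 5/2 and |x − 5| < (25/12)ε, so |6/x − (6/5)| < ε.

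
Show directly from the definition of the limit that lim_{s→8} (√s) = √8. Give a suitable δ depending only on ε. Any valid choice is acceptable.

δ = min(8, √8·ε)

Let ε > 0. We want δ > 0 such that 0 < |s − 8| < δ implies |√s − √8| < ε.
Multiplying by the conjugate, |√s − √8| = |s − 8|/(√s + √8).
Restrict δ ≤ 8 so that |s − 8| < 8 forces s > 0, and then √s + √8 > √8.
Hence |√s − √8| < |s − 8|/√8, which is < ε once |s − 8| < √8·ε.
Take δ = min(8, √8·ε). If 0 < |s − 8| < δ then s > 0 and |√s − √8| < |s − 8|/√8 < ε.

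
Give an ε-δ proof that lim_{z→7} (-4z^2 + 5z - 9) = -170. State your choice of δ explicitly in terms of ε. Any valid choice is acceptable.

Let ε > 0. We want δ > 0 such that 0 < |z − 7| < δ implies |(-4z^2 + 5z - 9) + 170| < ε.
(-4z^2 + 5z - 9) + 170 = -4z^2 + 5z + 161 = (z − 7)(-4z - 23).
So |(-4z^2 + 5z - 9) + 170| = |z − 7|·|-4z - 23|.
Assume first that |z − 7| < 1, so |z| < 8. Then |-4z - 23| ≤ 4·8 + 23 = 55.
Hence |(-4z^2 + 5z - 9) + 170| ≤ 55|z − 7| < ε provided |z − 7| < ε/55.
Take δ = min(1, ε/55). Then 0 < |z − 7| < δ gives both |z − 7| < 1 and |z − 7| < ε/55, so |(-4z^2 + 5z - 9) + 170| < ε.

δ = min(1, ε/55)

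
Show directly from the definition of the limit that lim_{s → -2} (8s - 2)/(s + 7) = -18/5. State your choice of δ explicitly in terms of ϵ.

Let ϵ > 0 be given. We want δ > 0 with 0 < |s + 2| < δ ⇒ |(8s - 2)/(s + 7) + 18/5| < ϵ.
Combining over a common denominator, (8s - 2)/(s + 7) + 18/5 = [(8s - 2)·5 − (-18)·(s + 7)] / [5·(s + 7)] = 58(s + 2) / (5(s + 7)).
So |(8s - 2)/(s + 7) + 18/5| = 58|s + 2| / (5·|s + 7|).
Require δ ≤ 5/2, so |s + 7| ≥ |5| − |s + 2| > 5 − 5/2 = 5/2.
Hence |(8s - 2)/(s + 7) + 18/5| < 58|s + 2|/(5·(5/2)) = (116/25)|s + 2|, which is < ϵ once |s + 2| < (25/116)ϵ.
Take δ = min(5/2, (25/116)ϵ). Then 0 < |s + 2| < δ forces both bounds, so |(8s - 2)/(s + 7) + 18/5| < ϵ.

δ = min(5/2, (25/116)ϵ)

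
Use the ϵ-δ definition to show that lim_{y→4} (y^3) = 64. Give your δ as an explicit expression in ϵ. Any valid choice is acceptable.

Let ϵ > 0. We seek δ > 0 with 0 < |y − 4| < δ ⇒ |y^3 − 64| < ϵ.
Factor: y^3 − 64 = (y − 4)(y^2 + 4y + 16), so |y^3 − 64| = |y − 4|·|y^2 + 4y + 16|.
Impose δ ≤ 1 so that |y| < 5; then |y^2 + 4y + 16| ≤ 61.
Hence |y^3 − 64| ≤ 61|y − 4|, which is < ϵ once |y − 4| < ϵ/61.
Take δ = min(1, ϵ/61). If 0 < |y − 4| < δ then both bounds hold and |y^3 − 64| ≤ 61|y − 4| < 61·(ϵ/61) = ϵ.

δ = min(1, ϵ/61)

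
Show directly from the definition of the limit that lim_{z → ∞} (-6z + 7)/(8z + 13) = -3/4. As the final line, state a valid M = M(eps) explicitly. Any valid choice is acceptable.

M = (67/32)/eps

Let eps > 0 be given. We seek M > 0 such that z > M implies |(-6z + 7)/(8z + 13) + 3/4| < eps.
(-6z + 7)/(8z + 13) + 3/4 = (8(-6z + 7) − (-6)(8z + 13)) / (8(8z + 13)) = 134/(8(8z + 13)).
For z > 0 we have 8z + 13 > 8z, so |(-6z + 7)/(8z + 13) + 3/4| = 134/(8(8z + 13)) < 134/(8·8z) = (67/32)/z.
Thus |(-6z + 7)/(8z + 13) + 3/4| < eps whenever z > (67/32)/eps.
Take M = (67/32)/eps. If z > M then |(-6z + 7)/(8z + 13) + 3/4| < (67/32)/z < eps.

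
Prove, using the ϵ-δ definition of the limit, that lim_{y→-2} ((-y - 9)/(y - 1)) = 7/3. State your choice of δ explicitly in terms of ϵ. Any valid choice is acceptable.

δ = min(3/2, (9/20)ϵ)

Let ϵ > 0 be given. We want δ > 0 with 0 < |y + 2| < δ ⇒ |(-y - 9)/(y - 1) − (7/3)| < ϵ.
Combining over a common denominator, (-y - 9)/(y - 1) − (7/3) = [(-y - 9)·(-3) − (-7)·(y - 1)] / [(-3)·(y - 1)] = 10(y + 2) / ((-3)(y - 1)).
So |(-y - 9)/(y - 1) − (7/3)| = 10|y + 2| / (3·|y − 1|).
Restrict δ ≤ 3/2. Then |y + 2| < 3/2 gives |y − 1| = |(y + 2) + (-3)| ≥ 3 − 3/2 = 3/2.
Hence |(-y - 9)/(y - 1) − (7/3)| < 10|y + 2|/(3·(3/2)) = (20/9)|y + 2|, which is < ϵ once |y + 2| < (9/20)ϵ.
Take δ = min(3/2, (9/20)ϵ). Then 0 < |y + 2| < δ forces both bounds, so |(-y - 9)/(y - 1) − (7/3)| < ϵ.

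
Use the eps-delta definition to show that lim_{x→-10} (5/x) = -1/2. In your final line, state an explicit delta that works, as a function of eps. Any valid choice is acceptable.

Let eps > 0. We seek delta > 0 such that 0 < |x + 10| < delta implies |5/x + 1/2| < eps.
|5/x + 1/2| = 5·|-10 − x|/(10·|x|) = 5|x + 10|/(10|x|).
Require delta ≤ 5 so that |x| > 10 − 5 = 5, hence 10|x| > 50.
Then |5/x + 1/2| < 5|x + 10|/50, which is < eps when |x + 10| < 10eps.
Take delta = min(5, 10eps). Then 0 < |x + 10| < delta gives both |x + 10| < 5 and |x + 10| < 10eps, so |5/x + 1/2| < eps.

delta = min(5, 10eps)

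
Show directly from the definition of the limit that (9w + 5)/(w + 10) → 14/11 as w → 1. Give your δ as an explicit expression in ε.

δ = min(11/2, (121/170)ε)

Let ε > 0 be given. We want δ > 0 with 0 < |w − 1| < δ ⇒ |(9w + 5)/(w + 10) − (14/11)| < ε.
Combining over a common denominator, (9w + 5)/(w + 10) − (14/11) = [(9w + 5)·11 − 14·(w + 10)] / [11·(w + 10)] = 85(w − 1) / (11(w + 10)).
So |(9w + 5)/(w + 10) − (14/11)| = 85|w − 1| / (11·|w + 10|).
Require δ ≤ 11/2, so |w + 10| ≥ |11| − |w − 1| > 11 − 11/2 = 11/2.
Hence |(9w + 5)/(w + 10) − (14/11)| < 85|w − 1|/(11·(11/2)) = (170/121)|w − 1|, which is < ε once |w − 1| < (121/170)ε.
Take δ = min(11/2, (121/170)ε). Then 0 < |w − 1| < δ forces both bounds, so |(9w + 5)/(w + 10) − (14/11)| < ε.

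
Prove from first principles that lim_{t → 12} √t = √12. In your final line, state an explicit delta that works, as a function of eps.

Let eps > 0 be given. We want delta > 0 such that 0 < |t − 12| < delta implies |√t − √12| < eps.
Multiplying by the conjugate, |√t − √12| = |t − 12|/(√t + √12).
Restrict delta ≤ 12 so that |t − 12| < 12 forces t > 0, and then √t + √12 > √12.
Hence |√t − √12| < |t − 12|/√12, which is < eps once |t − 12| < √12·eps.
Take delta = min(12, √12·eps). If 0 < |t − 12| < delta then t > 0 and |√t − √12| < |t − 12|/√12 < eps.

delta = min(12, √12·eps)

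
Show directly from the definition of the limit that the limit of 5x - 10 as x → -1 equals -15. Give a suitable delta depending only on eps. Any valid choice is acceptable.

Fix eps > 0. We need delta > 0 so that 0 < |x + 1| < delta implies |(5x - 10) + 15| < eps.
Since (5x - 10) + 15 = 5(x + 1), we have |(5x - 10) + 15| = 5|x + 1|.
Thus it suffices that |x + 1| < eps/5.
Choosing delta = eps/5 gives |(5x - 10) + 15| = 5|x + 1| < eps whenever |x + 1| < delta.

delta = eps/5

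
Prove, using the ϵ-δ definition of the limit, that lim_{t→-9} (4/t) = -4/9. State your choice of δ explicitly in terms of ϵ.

Let ϵ > 0. We seek δ > 0 such that 0 < |t + 9| < δ implies |4/t + 4/9| < ϵ.
|4/t + 4/9| = 4·|-9 − t|/(9·|t|) = 4|t + 9|/(9|t|).
Restrict δ ≤ 9/2. Then |t + 9| < 9/2 gives |t| > 9/2, so 9|t| > 81/2.
Then |4/t + 4/9| < 4|t + 9|/(81/2), which is < ϵ when |t + 9| < (81/8)ϵ.
Take δ = min(9/2, (81/8)ϵ). Then 0 < |t + 9| < δ gives both |t + 9| < 9/2 and |t + 9| < (81/8)ϵ, so |4/t + 4/9| < ϵ.

δ = min(9/2, (81/8)ϵ)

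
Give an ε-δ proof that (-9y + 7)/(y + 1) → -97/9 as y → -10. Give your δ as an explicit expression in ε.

Fix ε > 0. We want δ > 0 with 0 < |y + 10| < δ ⇒ |(-9y + 7)/(y + 1) + 97/9| < ε.
Combining over a common denominator, (-9y + 7)/(y + 1) + 97/9 = [(-9y + 7)·(-9) − 97·(y + 1)] / [(-9)·(y + 1)] = -16(y + 10) / ((-9)(y + 1)).
So |(-9y + 7)/(y + 1) + 97/9| = 16|y + 10| / (9·|y + 1|).
Require δ ≤ 9/2, so |y + 1| ≥ |-9| − |y + 10| > 9 − 9/2 = 9/2.
Hence |(-9y + 7)/(y + 1) + 97/9| < 16|y + 10|/(9·(9/2)) = (32/81)|y + 10|, which is < ε once |y + 10| < (81/32)ε.
Take δ = min(9/2, (81/32)ε). Then 0 < |y + 10| < δ forces both bounds, so |(-9y + 7)/(y + 1) + 97/9| < ε.

δ = min(9/2, (81/32)ε)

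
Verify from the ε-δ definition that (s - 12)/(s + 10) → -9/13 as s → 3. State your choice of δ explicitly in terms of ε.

Suppose ε > 0. We want δ > 0 with 0 < |s − 3| < δ ⇒ |(s - 12)/(s + 10) + 9/13| < ε.
Combining over a common denominator, (s - 12)/(s + 10) + 9/13 = [(s - 12)·13 − (-9)·(s + 10)] / [13·(s + 10)] = 22(s − 3) / (13(s + 10)).
So |(s - 12)/(s + 10) + 9/13| = 22|s − 3| / (13·|s + 10|).
Require δ ≤ 13/2, so |s + 10| ≥ |13| − |s − 3| > 13 − 13/2 = 13/2.
Hence |(s - 12)/(s + 10) + 9/13| < 22|s − 3|/(13·(13/2)) = (44/169)|s − 3|, which is < ε once |s − 3| < (169/44)ε.
Take δ = min(13/2, (169/44)ε). Then 0 < |s − 3| < δ forces both bounds, so |(s - 12)/(s + 10) + 9/13| < ε.

δ = min(13/2, (169/44)ε)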